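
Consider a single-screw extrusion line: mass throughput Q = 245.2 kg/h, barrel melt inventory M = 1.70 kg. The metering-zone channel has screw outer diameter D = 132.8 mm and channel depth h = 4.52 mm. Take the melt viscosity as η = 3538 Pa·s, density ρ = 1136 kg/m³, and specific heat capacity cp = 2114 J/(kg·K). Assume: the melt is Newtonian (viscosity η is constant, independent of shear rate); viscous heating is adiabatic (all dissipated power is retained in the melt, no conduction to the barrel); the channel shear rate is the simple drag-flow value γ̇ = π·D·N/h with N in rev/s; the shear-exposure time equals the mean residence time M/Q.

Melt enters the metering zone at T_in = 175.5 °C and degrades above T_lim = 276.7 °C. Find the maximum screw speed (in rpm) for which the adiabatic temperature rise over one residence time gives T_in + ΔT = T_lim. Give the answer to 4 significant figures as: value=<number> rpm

Convert throughput: Q = 245.2 kg/h = 245.2/3600 = 0.0681111 kg/s
t_res = M / Q_s = 1.70 ÷ 0.0681111 = 24.9592 s
Geometry in SI: D = 132.8 mm → 0.1328 m, h = 4.52 mm → 0.00452 m
ΔT_a = T_lim − T_in = 276.7 − 175.5 = 101.2 K
γ̇_max² = ΔT_a·ρ·cp/(η·t_res) = 101.2·1136·2114/(3538·24.9592) = 2752.17 s⁻²
Take the square root: γ̇_max = √(2752.17) = 52.4611 s⁻¹
N_max = γ̇_max·h / (π·D) = 52.4611 · 0.00452 / (π · 0.1328) = 0.568366 rev/s = 34.102 rpm

value=34.10 rpm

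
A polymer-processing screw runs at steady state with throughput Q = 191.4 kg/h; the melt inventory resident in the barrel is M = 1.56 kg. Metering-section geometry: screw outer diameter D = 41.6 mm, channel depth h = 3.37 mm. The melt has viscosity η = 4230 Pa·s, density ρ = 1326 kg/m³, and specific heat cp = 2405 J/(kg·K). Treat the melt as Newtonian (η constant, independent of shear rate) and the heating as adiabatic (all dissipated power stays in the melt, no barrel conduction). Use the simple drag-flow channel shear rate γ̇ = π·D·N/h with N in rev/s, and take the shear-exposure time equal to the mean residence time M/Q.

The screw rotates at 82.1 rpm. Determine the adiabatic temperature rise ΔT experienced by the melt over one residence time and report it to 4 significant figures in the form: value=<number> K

value=109.6 K

Q_s = Q / 3600 = 191.4 / 3600 = 0.0531667 kg/s
t_res = M / Q_s = 1.56 / 0.0531667 = 29.3417 s
D = 41.6 mm = 0.0416 m;  h = 3.37 mm = 0.00337 m;  N = 82.1 rpm / 60 = 1.36833 rev/s
Shear rate: γ̇ = πDN/h = π·0.0416·1.36833/0.00337 = 53.0646 s⁻¹
Adiabatic rise: ΔT = η γ̇² t_res / (ρ cp) = 4230·(53.0646)²·29.3417 / (1326·2405) = 109.592 K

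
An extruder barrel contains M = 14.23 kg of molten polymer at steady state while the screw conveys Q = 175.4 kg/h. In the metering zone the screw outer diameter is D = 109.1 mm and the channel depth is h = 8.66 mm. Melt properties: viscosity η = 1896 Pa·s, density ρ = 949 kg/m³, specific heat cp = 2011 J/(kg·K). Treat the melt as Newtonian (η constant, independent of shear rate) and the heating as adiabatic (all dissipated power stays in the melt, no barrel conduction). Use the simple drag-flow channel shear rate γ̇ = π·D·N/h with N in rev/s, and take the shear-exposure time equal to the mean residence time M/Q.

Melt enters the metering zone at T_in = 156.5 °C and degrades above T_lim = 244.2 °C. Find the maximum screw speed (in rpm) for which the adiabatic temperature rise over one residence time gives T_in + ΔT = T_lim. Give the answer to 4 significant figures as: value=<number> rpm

value=26.36 rpm

Q_s = Q / 3600 = 175.4 / 3600 = 0.0487222 kg/s
t_res = M / Q_s = 14.23 ÷ 0.0487222 = 292.064 s
Geometry in SI: D = 109.1 mm → 0.1091 m, h = 8.66 mm → 0.00866 m
ΔT_a = T_lim − T_in = 244.2 °C − 156.5 °C = 87.7 K
γ̇_max² = ΔT_a·ρ·cp/(η·t_res) = 87.7·949·2011/(1896·292.064) = 302.247 s⁻²
γ̇_max = √302.247 = 17.3852 s⁻¹
Solve γ̇ = πDN/h for N: N_max = γ̇_max·h/(π·D) = 17.3852 × 0.00866 / (π × 0.1091) = 0.439263 rev/s = 26.3558 rpm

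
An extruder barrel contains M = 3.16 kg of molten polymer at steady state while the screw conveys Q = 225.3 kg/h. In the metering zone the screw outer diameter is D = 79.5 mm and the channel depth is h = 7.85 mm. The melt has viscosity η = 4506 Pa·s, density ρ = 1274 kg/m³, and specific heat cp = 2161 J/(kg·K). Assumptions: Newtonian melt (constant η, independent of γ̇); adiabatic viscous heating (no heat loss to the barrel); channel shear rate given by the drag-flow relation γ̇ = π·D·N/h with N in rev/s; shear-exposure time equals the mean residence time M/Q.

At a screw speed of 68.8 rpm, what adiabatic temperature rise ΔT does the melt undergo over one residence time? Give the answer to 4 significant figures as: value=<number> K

value=110.0 K

Convert throughput: Q = 225.3 kg/h = 225.3/3600 = 0.0625833 kg/s
t_res = M / Q_s = 3.16 / 0.0625833 = 50.4927 s
D = 79.5 mm = 0.0795 m;  h = 7.85 mm = 0.00785 m;  N = 68.8 rpm / 60 = 1.14667 rev/s
Shear rate: γ̇ = πDN/h = π·0.0795·1.14667/0.00785 = 36.4825 s⁻¹
ΔT = η·γ̇²·t_res / (ρ·cp) = 4506 · (36.4825)² · 50.4927 / (1274 · 2161) = 109.993 K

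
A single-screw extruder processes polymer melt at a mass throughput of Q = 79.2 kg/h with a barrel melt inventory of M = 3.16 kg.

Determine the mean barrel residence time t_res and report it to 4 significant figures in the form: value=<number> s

Convert throughput: Q = 79.2 kg/h = 79.2/3600 = 0.022 kg/s
t_res = M / Q_s = 3.16 / 0.022 = 143.636 s

value=143.6 s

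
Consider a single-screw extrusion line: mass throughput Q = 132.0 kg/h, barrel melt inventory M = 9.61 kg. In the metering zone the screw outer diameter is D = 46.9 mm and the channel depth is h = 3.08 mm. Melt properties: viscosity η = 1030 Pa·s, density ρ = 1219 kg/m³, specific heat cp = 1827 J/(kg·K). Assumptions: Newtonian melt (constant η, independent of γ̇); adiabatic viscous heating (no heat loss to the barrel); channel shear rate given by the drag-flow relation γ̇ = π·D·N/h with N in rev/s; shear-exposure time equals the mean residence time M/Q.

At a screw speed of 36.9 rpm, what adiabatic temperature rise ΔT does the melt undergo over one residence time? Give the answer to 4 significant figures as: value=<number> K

Q_s = Q / 3600 = 132.0 / 3600 = 0.0366667 kg/s
t_res = M / Q_s = 9.61 ÷ 0.0366667 = 262.091 s
Convert to SI: D = 0.0469 m, h = 0.00308 m, N = 36.9/60 = 0.615 rev/s
γ̇ = π·D·N / h = π · 0.0469 · 0.615 / 0.00308 = 29.4203 s⁻¹
ΔT = η·γ̇²·t_res / (ρ·cp) = 1030 · (29.4203)² · 262.091 / (1219 · 1827) = 104.916 K

value=104.9 K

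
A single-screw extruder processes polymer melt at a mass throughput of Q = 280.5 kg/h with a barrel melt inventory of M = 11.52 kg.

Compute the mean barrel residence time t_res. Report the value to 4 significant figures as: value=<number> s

value=147.9 s

Q_s = Q / 3600 = 280.5 / 3600 = 0.0779167 kg/s
t_res = M / Q_s = 11.52 ÷ 0.0779167 = 147.85 s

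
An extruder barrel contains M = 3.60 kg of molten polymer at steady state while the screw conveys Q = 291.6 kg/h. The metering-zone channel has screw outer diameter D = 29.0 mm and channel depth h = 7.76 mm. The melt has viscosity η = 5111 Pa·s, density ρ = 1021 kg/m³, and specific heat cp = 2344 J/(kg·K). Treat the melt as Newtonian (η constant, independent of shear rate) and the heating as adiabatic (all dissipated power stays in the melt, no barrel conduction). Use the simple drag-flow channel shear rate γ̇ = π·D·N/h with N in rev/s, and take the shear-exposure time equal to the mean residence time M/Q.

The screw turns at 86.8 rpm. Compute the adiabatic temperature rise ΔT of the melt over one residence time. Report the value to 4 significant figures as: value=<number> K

Throughput in SI: Q_s = 291.6 kg/h ÷ 3600 s/h = 0.081 kg/s
t_res = M / Q_s = 3.60 / 0.081 = 44.4444 s
Convert to SI: D = 0.029 m, h = 0.00776 m, N = 86.8/60 = 1.44667 rev/s
γ̇ = π·D·N / h = π · 0.029 · 1.44667 / 0.00776 = 16.9846 s⁻¹
Adiabatic rise: ΔT = η γ̇² t_res / (ρ cp) = 5111·(16.9846)²·44.4444 / (1021·2344) = 27.381 K

value=27.38 K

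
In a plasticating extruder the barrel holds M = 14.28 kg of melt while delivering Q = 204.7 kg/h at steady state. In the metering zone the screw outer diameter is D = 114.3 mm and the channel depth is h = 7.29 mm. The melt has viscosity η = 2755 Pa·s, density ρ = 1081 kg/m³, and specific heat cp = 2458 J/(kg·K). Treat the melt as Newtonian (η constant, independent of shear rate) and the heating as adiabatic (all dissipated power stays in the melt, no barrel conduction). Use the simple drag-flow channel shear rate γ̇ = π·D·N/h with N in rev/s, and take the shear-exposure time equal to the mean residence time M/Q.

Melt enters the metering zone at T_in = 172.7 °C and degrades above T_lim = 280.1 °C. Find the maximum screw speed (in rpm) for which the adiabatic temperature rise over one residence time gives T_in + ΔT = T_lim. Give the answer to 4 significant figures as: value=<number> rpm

value=24.74 rpm

Throughput in SI: Q_s = 204.7 kg/h ÷ 3600 s/h = 0.0568611 kg/s
t_res = M / Q_s = 14.28 ÷ 0.0568611 = 251.138 s
Convert to metres: D = 0.1143 m, h = 0.00729 m
ΔT_a = T_lim − T_in = 280.1 − 172.7 = 107.4 K
Invert ΔT = ηγ̇²t_res/(ρcp) for γ̇: γ̇_max² = ΔT_a ρ cp / (η t_res) = 107.4·1081·2458 / (2755·251.138) = 412.456 s⁻²
γ̇_max = √412.456 = 20.309 s⁻¹
N_max = γ̇_max·h / (π·D) = 20.309 · 0.00729 / (π · 0.1143) = 0.412306 rev/s = 24.7384 rpm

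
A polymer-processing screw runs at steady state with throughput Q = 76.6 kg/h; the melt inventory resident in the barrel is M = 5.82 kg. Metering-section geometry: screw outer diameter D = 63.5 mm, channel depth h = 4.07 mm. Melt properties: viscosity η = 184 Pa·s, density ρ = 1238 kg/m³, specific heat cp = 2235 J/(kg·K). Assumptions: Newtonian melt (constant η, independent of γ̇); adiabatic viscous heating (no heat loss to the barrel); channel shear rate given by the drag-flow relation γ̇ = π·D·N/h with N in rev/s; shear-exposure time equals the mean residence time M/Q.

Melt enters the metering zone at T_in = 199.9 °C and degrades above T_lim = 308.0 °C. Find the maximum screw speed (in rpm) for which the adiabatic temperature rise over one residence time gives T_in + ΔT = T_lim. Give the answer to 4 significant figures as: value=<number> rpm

value=94.37 rpm

Convert throughput: Q = 76.6 kg/h = 76.6/3600 = 0.0212778 kg/s
t_res = M / Q_s = 5.82 / 0.0212778 = 273.525 s
Geometry in SI: D = 63.5 mm → 0.0635 m, h = 4.07 mm → 0.00407 m
Allowable rise: ΔT_a = T_lim − T_in = 308.0 − 199.9 = 108.1 K
γ̇_max² = ΔT_a·ρ·cp/(η·t_res) = 108.1·1238·2235/(184·273.525) = 5943.05 s⁻²
γ̇_max = sqrt(5943.05) = 77.0912 s⁻¹
N_max = γ̇_max h / (πD) = 77.0912·0.00407/(π·0.0635) = 1.57281 rev/s → ×60 = 94.3684 rpm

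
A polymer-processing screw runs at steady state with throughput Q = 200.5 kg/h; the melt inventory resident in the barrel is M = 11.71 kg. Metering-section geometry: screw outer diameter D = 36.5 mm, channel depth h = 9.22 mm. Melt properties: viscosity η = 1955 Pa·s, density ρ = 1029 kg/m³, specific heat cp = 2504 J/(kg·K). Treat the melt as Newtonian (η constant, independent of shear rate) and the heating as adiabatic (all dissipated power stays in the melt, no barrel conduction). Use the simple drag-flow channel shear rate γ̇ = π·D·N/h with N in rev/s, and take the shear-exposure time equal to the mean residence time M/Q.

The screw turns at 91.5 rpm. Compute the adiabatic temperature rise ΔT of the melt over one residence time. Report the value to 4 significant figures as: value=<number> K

Q_s = Q / 3600 = 200.5 / 3600 = 0.0556944 kg/s
Mean residence time: t_res = M/Q_s = 11.71 kg / 0.0556944 kg/s = 210.254 s
D = 36.5 mm = 0.0365 m;  h = 9.22 mm = 0.00922 m;  N = 91.5 rpm / 60 = 1.525 rev/s
γ̇ = π·D·N / h = π · 0.0365 · 1.525 / 0.00922 = 18.9663 s⁻¹
ΔT = η·γ̇²·t_res / (ρ·cp) = 1955 · (18.9663)² · 210.254 / (1029 · 2504) = 57.3859 K

value=57.39 K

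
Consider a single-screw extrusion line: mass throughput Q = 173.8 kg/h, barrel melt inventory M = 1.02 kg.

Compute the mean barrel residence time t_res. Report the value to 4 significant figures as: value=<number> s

Q_s = Q / 3600 = 173.8 / 3600 = 0.0482778 kg/s
t_res = M / Q_s = 1.02 ÷ 0.0482778 = 21.1277 s

value=21.13 s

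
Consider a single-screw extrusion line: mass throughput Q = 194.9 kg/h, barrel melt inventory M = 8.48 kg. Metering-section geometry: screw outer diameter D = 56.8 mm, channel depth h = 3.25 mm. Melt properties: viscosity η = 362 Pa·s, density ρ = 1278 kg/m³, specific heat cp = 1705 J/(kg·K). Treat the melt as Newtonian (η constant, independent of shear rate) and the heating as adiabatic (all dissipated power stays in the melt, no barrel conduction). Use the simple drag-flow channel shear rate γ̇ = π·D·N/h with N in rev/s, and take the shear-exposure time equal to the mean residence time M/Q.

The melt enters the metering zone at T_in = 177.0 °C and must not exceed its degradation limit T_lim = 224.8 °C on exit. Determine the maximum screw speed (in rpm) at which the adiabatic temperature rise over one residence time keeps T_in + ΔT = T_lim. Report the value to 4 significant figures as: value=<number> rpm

Throughput in SI: Q_s = 194.9 kg/h ÷ 3600 s/h = 0.0541389 kg/s
t_res = M / Q_s = 8.48 / 0.0541389 = 156.634 s
Convert to metres: D = 0.0568 m, h = 0.00325 m
ΔT_a = T_lim − T_in = 224.8 °C − 177.0 °C = 47.8 K
Invert ΔT = ηγ̇²t_res/(ρcp) for γ̇: γ̇_max² = ΔT_a ρ cp / (η t_res) = 47.8·1278·1705 / (362·156.634) = 1836.91 s⁻²
Take the square root: γ̇_max = √(1836.91) = 42.8592 s⁻¹
N_max = γ̇_max h / (πD) = 42.8592·0.00325/(π·0.0568) = 0.780601 rev/s → ×60 = 46.8361 rpm

value=46.84 rpm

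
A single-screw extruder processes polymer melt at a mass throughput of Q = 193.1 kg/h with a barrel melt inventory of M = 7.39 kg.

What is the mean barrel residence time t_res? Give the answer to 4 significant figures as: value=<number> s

value=137.8 s

Convert throughput: Q = 193.1 kg/h = 193.1/3600 = 0.0536389 kg/s
t_res = M / Q_s = 7.39 / 0.0536389 = 137.773 s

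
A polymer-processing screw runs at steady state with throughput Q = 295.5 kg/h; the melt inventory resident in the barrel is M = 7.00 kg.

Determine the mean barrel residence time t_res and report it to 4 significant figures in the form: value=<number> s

value=85.28 s

Q_s = Q / 3600 = 295.5 / 3600 = 0.0820833 kg/s
Mean residence time: t_res = M/Q_s = 7.00 kg / 0.0820833 kg/s = 85.2792 s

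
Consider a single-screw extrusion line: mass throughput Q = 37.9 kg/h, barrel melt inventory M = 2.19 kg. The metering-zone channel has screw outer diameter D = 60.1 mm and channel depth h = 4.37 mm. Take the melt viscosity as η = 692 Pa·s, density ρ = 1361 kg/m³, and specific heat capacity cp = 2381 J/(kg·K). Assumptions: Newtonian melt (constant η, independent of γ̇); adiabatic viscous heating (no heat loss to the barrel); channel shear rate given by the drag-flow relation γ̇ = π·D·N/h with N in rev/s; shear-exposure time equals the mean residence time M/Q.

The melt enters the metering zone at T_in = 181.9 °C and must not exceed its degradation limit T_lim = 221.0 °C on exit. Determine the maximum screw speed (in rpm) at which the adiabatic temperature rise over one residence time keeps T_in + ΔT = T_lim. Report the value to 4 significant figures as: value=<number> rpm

Q_s = Q / 3600 = 37.9 / 3600 = 0.0105278 kg/s
t_res = M / Q_s = 2.19 ÷ 0.0105278 = 208.021 s
D = 60.1 mm = 0.0601 m;  h = 4.37 mm = 0.00437 m
ΔT_a = T_lim − T_in = 221.0 °C − 181.9 °C = 39.1 K
γ̇_max² = ΔT_a·ρ·cp / (η·t_res) = [39.1 × 1361 × 2381] / [692 × 208.021] = 880.199 s⁻²
γ̇_max = √880.199 = 29.6681 s⁻¹
N_max = γ̇_max·h / (π·D) = 29.6681 · 0.00437 / (π · 0.0601) = 0.686669 rev/s = 41.2001 rpm

value=41.20 rpm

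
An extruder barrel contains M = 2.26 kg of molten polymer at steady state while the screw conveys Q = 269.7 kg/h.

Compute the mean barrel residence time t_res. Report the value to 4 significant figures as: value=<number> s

value=30.17 s

Convert throughput: Q = 269.7 kg/h = 269.7/3600 = 0.0749167 kg/s
t_res = M / Q_s = 2.26 ÷ 0.0749167 = 30.1669 s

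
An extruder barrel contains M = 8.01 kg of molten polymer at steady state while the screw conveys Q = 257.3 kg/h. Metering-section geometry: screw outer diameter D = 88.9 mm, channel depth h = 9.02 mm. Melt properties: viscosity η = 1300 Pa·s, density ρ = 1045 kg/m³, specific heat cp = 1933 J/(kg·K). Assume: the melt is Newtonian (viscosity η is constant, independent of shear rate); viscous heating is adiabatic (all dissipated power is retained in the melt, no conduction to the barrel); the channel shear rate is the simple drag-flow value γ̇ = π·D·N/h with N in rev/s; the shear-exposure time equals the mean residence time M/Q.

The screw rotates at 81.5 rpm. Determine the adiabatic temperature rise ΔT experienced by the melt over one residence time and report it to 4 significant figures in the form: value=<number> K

value=127.6 K

Convert throughput: Q = 257.3 kg/h = 257.3/3600 = 0.0714722 kg/s
t_res = M / Q_s = 8.01 / 0.0714722 = 112.072 s
D = 88.9 mm = 0.0889 m;  h = 9.02 mm = 0.00902 m;  N = 81.5 rpm / 60 = 1.35833 rev/s
Shear rate: γ̇ = πDN/h = π·0.0889·1.35833/0.00902 = 42.0583 s⁻¹
ΔT = η·γ̇²·t_res/(ρ·cp) = [1300 × 42.0583² × 112.072] / [1045 × 1933] = 127.583 K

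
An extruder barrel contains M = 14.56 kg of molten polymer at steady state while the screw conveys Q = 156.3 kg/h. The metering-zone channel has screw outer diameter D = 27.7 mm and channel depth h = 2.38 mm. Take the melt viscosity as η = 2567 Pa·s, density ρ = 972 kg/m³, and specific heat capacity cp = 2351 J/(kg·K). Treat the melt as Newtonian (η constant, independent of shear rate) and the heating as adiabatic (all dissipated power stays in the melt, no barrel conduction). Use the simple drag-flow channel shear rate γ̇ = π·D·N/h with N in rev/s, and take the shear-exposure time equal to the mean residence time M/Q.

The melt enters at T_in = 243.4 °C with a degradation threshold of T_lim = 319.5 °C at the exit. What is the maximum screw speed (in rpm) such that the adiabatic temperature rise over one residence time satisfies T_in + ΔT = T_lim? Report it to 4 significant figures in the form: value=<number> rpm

value=23.32 rpm

Throughput in SI: Q_s = 156.3 kg/h ÷ 3600 s/h = 0.0434167 kg/s
t_res = M / Q_s = 14.56 ÷ 0.0434167 = 335.355 s
D = 27.7 mm = 0.0277 m;  h = 2.38 mm = 0.00238 m
Allowable rise: ΔT_a = T_lim − T_in = 319.5 − 243.4 = 76.1 K
Invert ΔT = ηγ̇²t_res/(ρcp) for γ̇: γ̇_max² = ΔT_a ρ cp / (η t_res) = 76.1·972·2351 / (2567·335.355) = 202.01 s⁻²
γ̇_max = sqrt(202.01) = 14.213 s⁻¹
N_max = γ̇_max·h / (π·D) = 14.213 · 0.00238 / (π · 0.0277) = 0.388717 rev/s = 23.323 rpm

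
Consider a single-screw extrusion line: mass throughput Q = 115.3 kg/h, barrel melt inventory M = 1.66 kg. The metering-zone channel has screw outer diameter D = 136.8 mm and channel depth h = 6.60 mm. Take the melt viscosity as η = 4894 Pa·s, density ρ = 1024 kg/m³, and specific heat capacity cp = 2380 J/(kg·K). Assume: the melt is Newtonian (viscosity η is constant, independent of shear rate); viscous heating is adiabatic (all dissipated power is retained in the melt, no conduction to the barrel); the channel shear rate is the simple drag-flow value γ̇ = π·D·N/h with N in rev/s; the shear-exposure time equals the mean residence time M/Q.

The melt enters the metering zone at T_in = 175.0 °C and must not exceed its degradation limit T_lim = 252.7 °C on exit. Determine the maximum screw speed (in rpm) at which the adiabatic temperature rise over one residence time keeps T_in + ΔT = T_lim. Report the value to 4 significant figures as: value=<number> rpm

Q_s = Q / 3600 = 115.3 / 3600 = 0.0320278 kg/s
Mean residence time: t_res = M/Q_s = 1.66 kg / 0.0320278 kg/s = 51.83 s
Geometry in SI: D = 136.8 mm → 0.1368 m, h = 6.60 mm → 0.0066 m
Allowable rise: ΔT_a = T_lim − T_in = 252.7 − 175.0 = 77.7 K
Invert ΔT = ηγ̇²t_res/(ρcp) for γ̇: γ̇_max² = ΔT_a ρ cp / (η t_res) = 77.7·1024·2380 / (4894·51.83) = 746.539 s⁻²
γ̇_max = √746.539 = 27.3229 s⁻¹
N_max = γ̇_max·h / (π·D) = 27.3229 · 0.0066 / (π · 0.1368) = 0.419599 rev/s = 25.1759 rpm

value=25.18 rpm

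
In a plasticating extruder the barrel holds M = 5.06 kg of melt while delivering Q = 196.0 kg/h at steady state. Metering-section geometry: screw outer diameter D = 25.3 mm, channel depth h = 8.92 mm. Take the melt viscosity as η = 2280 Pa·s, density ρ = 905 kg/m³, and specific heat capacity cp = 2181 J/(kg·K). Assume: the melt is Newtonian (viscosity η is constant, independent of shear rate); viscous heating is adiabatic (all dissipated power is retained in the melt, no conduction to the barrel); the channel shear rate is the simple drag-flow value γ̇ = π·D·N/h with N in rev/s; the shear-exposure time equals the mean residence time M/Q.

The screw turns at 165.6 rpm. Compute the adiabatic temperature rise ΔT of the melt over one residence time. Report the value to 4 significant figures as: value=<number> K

value=64.93 K

Convert throughput: Q = 196.0 kg/h = 196.0/3600 = 0.0544444 kg/s
Mean residence time: t_res = M/Q_s = 5.06 kg / 0.0544444 kg/s = 92.9388 s
Geometry in metres: D = 25.3 mm → 0.0253 m, h = 8.92 mm → 0.00892 m; screw speed N = 165.6 rpm = 2.76 rev/s
γ̇ = π D N / h = (π)(0.0253)(2.76) / 0.00892 = 24.5932 s⁻¹
Adiabatic rise: ΔT = η γ̇² t_res / (ρ cp) = 2280·(24.5932)²·92.9388 / (905·2181) = 64.9317 K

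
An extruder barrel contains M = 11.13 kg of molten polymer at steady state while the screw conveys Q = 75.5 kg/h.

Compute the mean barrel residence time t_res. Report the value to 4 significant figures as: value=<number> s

value=530.7 s

Throughput in SI: Q_s = 75.5 kg/h ÷ 3600 s/h = 0.0209722 kg/s
Mean residence time: t_res = M/Q_s = 11.13 kg / 0.0209722 kg/s = 530.702 s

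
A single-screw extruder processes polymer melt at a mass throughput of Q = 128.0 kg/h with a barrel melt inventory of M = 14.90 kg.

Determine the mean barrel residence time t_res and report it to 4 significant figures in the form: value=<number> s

Q_s = Q / 3600 = 128.0 / 3600 = 0.0355556 kg/s
t_res = M / Q_s = 14.90 / 0.0355556 = 419.062 s

value=419.1 s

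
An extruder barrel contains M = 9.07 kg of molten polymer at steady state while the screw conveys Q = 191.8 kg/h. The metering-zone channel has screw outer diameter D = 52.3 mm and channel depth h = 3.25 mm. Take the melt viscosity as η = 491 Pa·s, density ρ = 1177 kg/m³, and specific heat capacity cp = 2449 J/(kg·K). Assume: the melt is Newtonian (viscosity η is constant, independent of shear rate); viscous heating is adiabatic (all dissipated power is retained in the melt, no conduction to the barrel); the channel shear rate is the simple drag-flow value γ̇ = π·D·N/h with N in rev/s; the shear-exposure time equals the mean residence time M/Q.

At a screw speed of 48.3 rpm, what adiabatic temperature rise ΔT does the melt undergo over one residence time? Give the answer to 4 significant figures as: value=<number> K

Throughput in SI: Q_s = 191.8 kg/h ÷ 3600 s/h = 0.0532778 kg/s
Mean residence time: t_res = M/Q_s = 9.07 kg / 0.0532778 kg/s = 170.24 s
D = 52.3 mm = 0.0523 m;  h = 3.25 mm = 0.00325 m;  N = 48.3 rpm / 60 = 0.805 rev/s
γ̇ = π·D·N / h = π · 0.0523 · 0.805 / 0.00325 = 40.6972 s⁻¹
Adiabatic rise: ΔT = η γ̇² t_res / (ρ cp) = 491·(40.6972)²·170.24 / (1177·2449) = 48.0292 K

value=48.03 K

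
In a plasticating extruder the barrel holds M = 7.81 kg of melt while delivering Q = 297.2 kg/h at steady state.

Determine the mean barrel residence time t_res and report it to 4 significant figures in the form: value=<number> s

Convert throughput: Q = 297.2 kg/h = 297.2/3600 = 0.0825556 kg/s
t_res = M / Q_s = 7.81 ÷ 0.0825556 = 94.603 s

value=94.60 s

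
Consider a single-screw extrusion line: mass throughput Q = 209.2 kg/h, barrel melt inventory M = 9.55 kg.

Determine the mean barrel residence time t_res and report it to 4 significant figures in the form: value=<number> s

value=164.3 s

Throughput in SI: Q_s = 209.2 kg/h ÷ 3600 s/h = 0.0581111 kg/s
t_res = M / Q_s = 9.55 / 0.0581111 = 164.34 s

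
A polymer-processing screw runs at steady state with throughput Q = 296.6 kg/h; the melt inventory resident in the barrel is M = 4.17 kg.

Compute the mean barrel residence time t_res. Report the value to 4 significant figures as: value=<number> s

Throughput in SI: Q_s = 296.6 kg/h ÷ 3600 s/h = 0.0823889 kg/s
t_res = M / Q_s = 4.17 / 0.0823889 = 50.6136 s

value=50.61 s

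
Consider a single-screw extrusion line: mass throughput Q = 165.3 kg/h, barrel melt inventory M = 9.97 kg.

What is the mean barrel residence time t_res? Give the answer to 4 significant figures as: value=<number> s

value=217.1 s

Throughput in SI: Q_s = 165.3 kg/h ÷ 3600 s/h = 0.0459167 kg/s
t_res = M / Q_s = 9.97 ÷ 0.0459167 = 217.132 s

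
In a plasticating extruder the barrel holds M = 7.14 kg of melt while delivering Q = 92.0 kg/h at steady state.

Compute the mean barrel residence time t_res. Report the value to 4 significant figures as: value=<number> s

value=279.4 s

Convert throughput: Q = 92.0 kg/h = 92.0/3600 = 0.0255556 kg/s
t_res = M / Q_s = 7.14 ÷ 0.0255556 = 279.391 s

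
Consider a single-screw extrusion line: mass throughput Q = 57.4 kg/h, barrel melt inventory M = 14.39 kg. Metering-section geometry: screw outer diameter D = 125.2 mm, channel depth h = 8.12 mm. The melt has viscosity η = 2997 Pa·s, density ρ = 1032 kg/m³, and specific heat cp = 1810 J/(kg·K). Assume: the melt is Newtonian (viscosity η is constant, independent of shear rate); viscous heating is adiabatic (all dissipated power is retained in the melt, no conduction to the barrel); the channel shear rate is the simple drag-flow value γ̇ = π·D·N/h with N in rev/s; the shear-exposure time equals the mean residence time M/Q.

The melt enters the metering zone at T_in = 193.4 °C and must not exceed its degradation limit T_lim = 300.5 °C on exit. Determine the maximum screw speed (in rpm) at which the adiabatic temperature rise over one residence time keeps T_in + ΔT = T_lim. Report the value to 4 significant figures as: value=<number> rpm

Throughput in SI: Q_s = 57.4 kg/h ÷ 3600 s/h = 0.0159444 kg/s
t_res = M / Q_s = 14.39 / 0.0159444 = 902.509 s
Convert to metres: D = 0.1252 m, h = 0.00812 m
Allowable rise: ΔT_a = T_lim − T_in = 300.5 − 193.4 = 107.1 K
Invert ΔT = ηγ̇²t_res/(ρcp) for γ̇: γ̇_max² = ΔT_a ρ cp / (η t_res) = 107.1·1032·1810 / (2997·902.509) = 73.9622 s⁻²
γ̇_max = √73.9622 = 8.60013 s⁻¹
Solve γ̇ = πDN/h for N: N_max = γ̇_max·h/(π·D) = 8.60013 × 0.00812 / (π × 0.1252) = 0.177544 rev/s = 10.6527 rpm

value=10.65 rpm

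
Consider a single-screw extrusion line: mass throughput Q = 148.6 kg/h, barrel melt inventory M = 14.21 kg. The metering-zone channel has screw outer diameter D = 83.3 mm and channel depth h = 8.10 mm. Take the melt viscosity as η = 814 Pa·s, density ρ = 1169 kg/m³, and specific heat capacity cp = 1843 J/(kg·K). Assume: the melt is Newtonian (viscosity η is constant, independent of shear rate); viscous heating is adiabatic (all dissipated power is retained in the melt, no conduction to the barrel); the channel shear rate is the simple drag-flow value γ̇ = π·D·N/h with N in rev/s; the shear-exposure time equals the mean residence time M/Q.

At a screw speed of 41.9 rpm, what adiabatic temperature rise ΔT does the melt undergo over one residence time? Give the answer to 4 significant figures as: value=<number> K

Q_s = Q / 3600 = 148.6 / 3600 = 0.0412778 kg/s
Mean residence time: t_res = M/Q_s = 14.21 kg / 0.0412778 kg/s = 344.253 s
Convert to SI: D = 0.0833 m, h = 0.0081 m, N = 41.9/60 = 0.698333 rev/s
γ̇ = π·D·N / h = π · 0.0833 · 0.698333 / 0.0081 = 22.5617 s⁻¹
ΔT = η·γ̇²·t_res / (ρ·cp) = 814 · (22.5617)² · 344.253 / (1169 · 1843) = 66.2076 K

value=66.21 K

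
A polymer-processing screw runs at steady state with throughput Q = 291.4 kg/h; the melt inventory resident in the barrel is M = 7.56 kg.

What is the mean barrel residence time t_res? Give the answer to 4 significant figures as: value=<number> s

Q_s = Q / 3600 = 291.4 / 3600 = 0.0809444 kg/s
t_res = M / Q_s = 7.56 ÷ 0.0809444 = 93.3974 s

value=93.40 s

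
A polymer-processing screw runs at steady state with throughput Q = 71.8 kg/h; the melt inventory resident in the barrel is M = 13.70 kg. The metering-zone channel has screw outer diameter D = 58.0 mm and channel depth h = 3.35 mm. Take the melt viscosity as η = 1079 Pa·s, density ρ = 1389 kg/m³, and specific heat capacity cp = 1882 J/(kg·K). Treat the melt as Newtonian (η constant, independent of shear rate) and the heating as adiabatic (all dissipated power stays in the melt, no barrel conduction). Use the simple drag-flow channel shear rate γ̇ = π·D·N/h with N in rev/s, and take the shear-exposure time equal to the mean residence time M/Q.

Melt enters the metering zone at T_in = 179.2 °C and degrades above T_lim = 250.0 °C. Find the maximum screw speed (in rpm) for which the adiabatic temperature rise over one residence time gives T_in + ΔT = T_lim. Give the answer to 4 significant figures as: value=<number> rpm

Convert throughput: Q = 71.8 kg/h = 71.8/3600 = 0.0199444 kg/s
t_res = M / Q_s = 13.70 ÷ 0.0199444 = 686.908 s
D = 58.0 mm = 0.058 m;  h = 3.35 mm = 0.00335 m
ΔT_a = T_lim − T_in = 250.0 − 179.2 = 70.8 K
Invert ΔT = ηγ̇²t_res/(ρcp) for γ̇: γ̇_max² = ΔT_a ρ cp / (η t_res) = 70.8·1389·1882 / (1079·686.908) = 249.709 s⁻²
γ̇_max = √249.709 = 15.8022 s⁻¹
N_max = γ̇_max h / (πD) = 15.8022·0.00335/(π·0.058) = 0.290526 rev/s → ×60 = 17.4315 rpm

value=17.43 rpm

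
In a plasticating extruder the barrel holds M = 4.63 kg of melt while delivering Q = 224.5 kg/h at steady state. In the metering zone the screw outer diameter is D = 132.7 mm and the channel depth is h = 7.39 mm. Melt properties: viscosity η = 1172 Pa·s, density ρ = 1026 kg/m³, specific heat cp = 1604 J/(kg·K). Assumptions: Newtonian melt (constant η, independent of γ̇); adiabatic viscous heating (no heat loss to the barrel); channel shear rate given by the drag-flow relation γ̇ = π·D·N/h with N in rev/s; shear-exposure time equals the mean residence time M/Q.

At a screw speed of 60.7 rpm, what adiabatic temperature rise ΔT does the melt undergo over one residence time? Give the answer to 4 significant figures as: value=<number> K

Throughput in SI: Q_s = 224.5 kg/h ÷ 3600 s/h = 0.0623611 kg/s
Mean residence time: t_res = M/Q_s = 4.63 kg / 0.0623611 kg/s = 74.245 s
Geometry in metres: D = 132.7 mm → 0.1327 m, h = 7.39 mm → 0.00739 m; screw speed N = 60.7 rpm = 1.01167 rev/s
Shear rate: γ̇ = πDN/h = π·0.1327·1.01167/0.00739 = 57.0708 s⁻¹
ΔT = η·γ̇²·t_res/(ρ·cp) = [1172 × 57.0708² × 74.245] / [1026 × 1604] = 172.215 K

value=172.2 K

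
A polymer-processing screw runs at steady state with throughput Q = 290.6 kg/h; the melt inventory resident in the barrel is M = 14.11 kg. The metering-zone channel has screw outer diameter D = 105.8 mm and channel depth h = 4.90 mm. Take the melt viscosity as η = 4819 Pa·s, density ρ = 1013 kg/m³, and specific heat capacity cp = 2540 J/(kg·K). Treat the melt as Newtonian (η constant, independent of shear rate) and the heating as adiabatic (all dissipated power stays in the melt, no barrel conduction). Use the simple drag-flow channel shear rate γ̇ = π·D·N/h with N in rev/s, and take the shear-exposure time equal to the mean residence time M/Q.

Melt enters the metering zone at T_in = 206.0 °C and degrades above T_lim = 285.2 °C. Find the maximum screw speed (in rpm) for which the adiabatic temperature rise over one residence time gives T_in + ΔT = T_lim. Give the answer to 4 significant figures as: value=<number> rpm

Throughput in SI: Q_s = 290.6 kg/h ÷ 3600 s/h = 0.0807222 kg/s
Mean residence time: t_res = M/Q_s = 14.11 kg / 0.0807222 kg/s = 174.797 s
D = 105.8 mm = 0.1058 m;  h = 4.90 mm = 0.0049 m
Allowable rise: ΔT_a = T_lim − T_in = 285.2 − 206.0 = 79.2 K
γ̇_max² = ΔT_a·ρ·cp / (η·t_res) = [79.2 × 1013 × 2540] / [4819 × 174.797] = 241.923 s⁻²
γ̇_max = sqrt(241.923) = 15.5539 s⁻¹
N_max = γ̇_max h / (πD) = 15.5539·0.0049/(π·0.1058) = 0.229297 rev/s → ×60 = 13.7578 rpm

value=13.76 rpm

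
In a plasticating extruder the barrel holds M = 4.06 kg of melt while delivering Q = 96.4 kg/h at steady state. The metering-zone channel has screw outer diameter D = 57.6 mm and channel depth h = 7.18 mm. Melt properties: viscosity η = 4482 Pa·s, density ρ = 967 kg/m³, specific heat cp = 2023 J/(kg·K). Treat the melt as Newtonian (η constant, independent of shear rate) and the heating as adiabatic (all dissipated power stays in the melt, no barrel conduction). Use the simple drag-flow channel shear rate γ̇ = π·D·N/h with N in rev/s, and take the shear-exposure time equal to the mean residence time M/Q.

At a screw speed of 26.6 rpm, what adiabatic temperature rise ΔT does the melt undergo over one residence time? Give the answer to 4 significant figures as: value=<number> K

Convert throughput: Q = 96.4 kg/h = 96.4/3600 = 0.0267778 kg/s
t_res = M / Q_s = 4.06 ÷ 0.0267778 = 151.618 s
Convert to SI: D = 0.0576 m, h = 0.00718 m, N = 26.6/60 = 0.443333 rev/s
Shear rate: γ̇ = πDN/h = π·0.0576·0.443333/0.00718 = 11.1732 s⁻¹
ΔT = η·γ̇²·t_res/(ρ·cp) = [4482 × 11.1732² × 151.618] / [967 × 2023] = 43.3668 K

value=43.37 K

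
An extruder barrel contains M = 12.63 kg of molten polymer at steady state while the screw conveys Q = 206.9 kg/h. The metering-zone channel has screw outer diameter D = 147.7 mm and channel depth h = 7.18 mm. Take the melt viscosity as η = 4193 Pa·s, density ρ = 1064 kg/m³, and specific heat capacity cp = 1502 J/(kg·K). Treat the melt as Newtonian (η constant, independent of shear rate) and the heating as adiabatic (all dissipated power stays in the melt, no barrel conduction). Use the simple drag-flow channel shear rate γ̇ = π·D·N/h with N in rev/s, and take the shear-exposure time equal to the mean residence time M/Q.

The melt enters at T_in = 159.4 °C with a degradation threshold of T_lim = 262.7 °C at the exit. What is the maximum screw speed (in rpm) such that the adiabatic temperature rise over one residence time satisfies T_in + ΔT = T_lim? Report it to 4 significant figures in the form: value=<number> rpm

value=12.43 rpm

Throughput in SI: Q_s = 206.9 kg/h ÷ 3600 s/h = 0.0574722 kg/s
t_res = M / Q_s = 12.63 / 0.0574722 = 219.758 s
Convert to metres: D = 0.1477 m, h = 0.00718 m
ΔT_a = T_lim − T_in = 262.7 °C − 159.4 °C = 103.3 K
Invert ΔT = ηγ̇²t_res/(ρcp) for γ̇: γ̇_max² = ΔT_a ρ cp / (η t_res) = 103.3·1064·1502 / (4193·219.758) = 179.16 s⁻²
Take the square root: γ̇_max = √(179.16) = 13.3851 s⁻¹
N_max = γ̇_max·h / (π·D) = 13.3851 · 0.00718 / (π · 0.1477) = 0.207117 rev/s = 12.427 rpm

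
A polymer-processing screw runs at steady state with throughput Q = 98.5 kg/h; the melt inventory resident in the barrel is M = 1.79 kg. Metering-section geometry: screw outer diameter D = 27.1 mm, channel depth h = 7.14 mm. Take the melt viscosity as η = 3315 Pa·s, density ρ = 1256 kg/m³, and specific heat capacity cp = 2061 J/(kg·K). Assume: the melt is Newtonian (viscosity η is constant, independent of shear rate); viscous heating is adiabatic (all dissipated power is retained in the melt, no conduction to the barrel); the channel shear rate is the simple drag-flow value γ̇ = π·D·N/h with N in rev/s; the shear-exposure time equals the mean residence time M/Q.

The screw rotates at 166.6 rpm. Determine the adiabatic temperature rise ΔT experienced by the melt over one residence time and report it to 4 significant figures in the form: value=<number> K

value=91.84 K

Throughput in SI: Q_s = 98.5 kg/h ÷ 3600 s/h = 0.0273611 kg/s
t_res = M / Q_s = 1.79 / 0.0273611 = 65.4213 s
D = 27.1 mm = 0.0271 m;  h = 7.14 mm = 0.00714 m;  N = 166.6 rpm / 60 = 2.77667 rev/s
γ̇ = π·D·N / h = π · 0.0271 · 2.77667 / 0.00714 = 33.1089 s⁻¹
ΔT = η·γ̇²·t_res/(ρ·cp) = [3315 × 33.1089² × 65.4213] / [1256 × 2061] = 91.8385 K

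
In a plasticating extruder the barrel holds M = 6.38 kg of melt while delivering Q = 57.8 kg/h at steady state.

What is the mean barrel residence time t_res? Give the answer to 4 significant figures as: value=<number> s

Convert throughput: Q = 57.8 kg/h = 57.8/3600 = 0.0160556 kg/s
t_res = M / Q_s = 6.38 ÷ 0.0160556 = 397.37 s

value=397.4 s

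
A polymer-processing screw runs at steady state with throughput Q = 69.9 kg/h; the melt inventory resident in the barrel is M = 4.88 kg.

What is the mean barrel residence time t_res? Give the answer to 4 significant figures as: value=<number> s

Q_s = Q / 3600 = 69.9 / 3600 = 0.0194167 kg/s
Mean residence time: t_res = M/Q_s = 4.88 kg / 0.0194167 kg/s = 251.33 s

value=251.3 s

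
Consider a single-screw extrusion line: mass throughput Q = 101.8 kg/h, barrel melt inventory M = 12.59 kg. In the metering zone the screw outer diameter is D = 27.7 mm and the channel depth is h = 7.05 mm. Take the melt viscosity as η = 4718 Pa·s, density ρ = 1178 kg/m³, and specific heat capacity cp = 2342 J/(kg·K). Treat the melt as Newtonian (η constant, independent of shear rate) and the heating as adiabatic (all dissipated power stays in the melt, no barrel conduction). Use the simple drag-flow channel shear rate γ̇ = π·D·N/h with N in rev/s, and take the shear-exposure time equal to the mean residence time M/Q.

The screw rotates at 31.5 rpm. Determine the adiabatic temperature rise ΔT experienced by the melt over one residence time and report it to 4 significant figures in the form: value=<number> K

Q_s = Q / 3600 = 101.8 / 3600 = 0.0282778 kg/s
t_res = M / Q_s = 12.59 ÷ 0.0282778 = 445.226 s
Geometry in metres: D = 27.7 mm → 0.0277 m, h = 7.05 mm → 0.00705 m; screw speed N = 31.5 rpm = 0.525 rev/s
Shear rate: γ̇ = πDN/h = π·0.0277·0.525/0.00705 = 6.48037 s⁻¹
ΔT = η·γ̇²·t_res / (ρ·cp) = 4718 · (6.48037)² · 445.226 / (1178 · 2342) = 31.9747 K

value=31.97 K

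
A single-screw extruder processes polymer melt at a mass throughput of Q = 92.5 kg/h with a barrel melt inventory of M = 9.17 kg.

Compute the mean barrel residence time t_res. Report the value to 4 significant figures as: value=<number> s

Convert throughput: Q = 92.5 kg/h = 92.5/3600 = 0.0256944 kg/s
t_res = M / Q_s = 9.17 ÷ 0.0256944 = 356.886 s

value=356.9 s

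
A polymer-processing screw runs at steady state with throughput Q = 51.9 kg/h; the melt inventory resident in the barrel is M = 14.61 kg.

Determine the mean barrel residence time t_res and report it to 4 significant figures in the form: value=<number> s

Convert throughput: Q = 51.9 kg/h = 51.9/3600 = 0.0144167 kg/s
t_res = M / Q_s = 14.61 / 0.0144167 = 1013.41 s

value=1013. s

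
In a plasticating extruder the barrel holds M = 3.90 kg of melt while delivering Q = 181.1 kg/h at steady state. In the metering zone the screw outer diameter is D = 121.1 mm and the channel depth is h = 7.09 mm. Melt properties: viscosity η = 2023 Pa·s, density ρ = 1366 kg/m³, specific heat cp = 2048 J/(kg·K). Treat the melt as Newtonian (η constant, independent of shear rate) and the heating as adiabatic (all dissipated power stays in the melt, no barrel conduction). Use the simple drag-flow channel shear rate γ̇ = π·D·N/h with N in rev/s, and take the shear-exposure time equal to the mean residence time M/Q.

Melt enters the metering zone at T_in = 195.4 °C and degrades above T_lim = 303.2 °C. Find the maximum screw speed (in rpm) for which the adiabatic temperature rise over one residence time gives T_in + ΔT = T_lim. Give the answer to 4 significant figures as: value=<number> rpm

value=49.03 rpm

Throughput in SI: Q_s = 181.1 kg/h ÷ 3600 s/h = 0.0503056 kg/s
t_res = M / Q_s = 3.90 / 0.0503056 = 77.5262 s
Convert to metres: D = 0.1211 m, h = 0.00709 m
ΔT_a = T_lim − T_in = 303.2 °C − 195.4 °C = 107.8 K
γ̇_max² = ΔT_a·ρ·cp/(η·t_res) = 107.8·1366·2048/(2023·77.5262) = 1922.89 s⁻²
γ̇_max = √1922.89 = 43.8508 s⁻¹
Solve γ̇ = πDN/h for N: N_max = γ̇_max·h/(π·D) = 43.8508 × 0.00709 / (π × 0.1211) = 0.817202 rev/s = 49.0321 rpm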